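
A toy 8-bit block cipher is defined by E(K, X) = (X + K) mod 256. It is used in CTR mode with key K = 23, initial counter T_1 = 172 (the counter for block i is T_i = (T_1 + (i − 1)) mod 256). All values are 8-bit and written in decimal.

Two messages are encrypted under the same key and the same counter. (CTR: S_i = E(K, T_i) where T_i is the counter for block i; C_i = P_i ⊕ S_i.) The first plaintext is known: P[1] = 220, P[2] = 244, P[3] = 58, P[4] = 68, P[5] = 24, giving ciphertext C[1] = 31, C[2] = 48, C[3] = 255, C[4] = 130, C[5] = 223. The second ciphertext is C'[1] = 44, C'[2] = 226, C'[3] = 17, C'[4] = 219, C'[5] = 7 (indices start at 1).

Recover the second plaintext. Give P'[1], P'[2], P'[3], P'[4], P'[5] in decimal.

P'[1] = 239, P'[2] = 38, P'[3] = 212, P'[4] = 29, P'[5] = 192

In CTR with a reused counter, both messages share the same keystream S_i, so C_i ⊕ C'_i = P_i ⊕ P'_i and thus P'_i = P_i ⊕ C_i ⊕ C'_i.
P'[1]: 220 ⊕ 31 ⊕ 44 = 239.
P'[2]: 244 ⊕ 48 ⊕ 226 = 38.
P'[3]: 58 ⊕ 255 ⊕ 17 = 212.
P'[4]: 68 ⊕ 130 ⊕ 219 = 29.
P'[5]: 24 ⊕ 223 ⊕ 7 = 192.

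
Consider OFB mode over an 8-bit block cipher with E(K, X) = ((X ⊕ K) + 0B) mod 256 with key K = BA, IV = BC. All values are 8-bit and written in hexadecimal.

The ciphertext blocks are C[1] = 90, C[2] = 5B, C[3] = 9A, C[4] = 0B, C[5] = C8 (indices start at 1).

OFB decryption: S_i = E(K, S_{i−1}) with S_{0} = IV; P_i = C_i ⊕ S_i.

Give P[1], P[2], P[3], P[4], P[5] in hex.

P[1]: S = E(K, BC) = 11; 90 ⊕ 11 = 81.
P[2]: S = E(K, 11) = B6; 5B ⊕ B6 = ED.
P[3]: S = E(K, B6) = 17; 9A ⊕ 17 = 8D.
P[4]: S = E(K, 17) = B8; 0B ⊕ B8 = B3.
P[5]: S = E(K, B8) = 0D; C8 ⊕ 0D = C5.

P[1] = 81, P[2] = ED, P[3] = 8D, P[4] = B3, P[5] = C5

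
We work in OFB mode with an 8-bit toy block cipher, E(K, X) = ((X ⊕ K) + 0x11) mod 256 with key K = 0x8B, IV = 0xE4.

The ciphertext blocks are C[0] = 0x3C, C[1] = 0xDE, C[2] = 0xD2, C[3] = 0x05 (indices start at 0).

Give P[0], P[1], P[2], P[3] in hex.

OFB decryption: S_i = E(K, S_{i−1}) with S_{−1} = IV; P_i = C_i ⊕ S_i.
P[0]: S = E(K, 0xE4) = 0x80; 0x3C ⊕ 0x80 = 0xBC.
P[1]: S = E(K, 0x80) = 0x1C; 0xDE ⊕ 0x1C = 0xC2.
P[2]: S = E(K, 0x1C) = 0xA8; 0xD2 ⊕ 0xA8 = 0x7A.
P[3]: S = E(K, 0xA8) = 0x34; 0x05 ⊕ 0x34 = 0x31.

P[0] = 0xBC, P[1] = 0xC2, P[2] = 0x7A, P[3] = 0x31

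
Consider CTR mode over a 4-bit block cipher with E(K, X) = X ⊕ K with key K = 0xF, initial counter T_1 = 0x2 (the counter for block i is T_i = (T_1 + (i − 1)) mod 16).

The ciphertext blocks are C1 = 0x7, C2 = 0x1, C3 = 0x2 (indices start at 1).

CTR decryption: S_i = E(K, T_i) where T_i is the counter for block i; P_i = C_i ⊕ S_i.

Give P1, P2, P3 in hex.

P1: T = 0x2, S = E(K, T) = 0xD; 0x7 ⊕ 0xD = 0xA.
P2: T = 0x3, S = E(K, T) = 0xC; 0x1 ⊕ 0xC = 0xD.
P3: T = 0x4, S = E(K, T) = 0xB; 0x2 ⊕ 0xB = 0x9.

P1 = 0xA, P2 = 0xD, P3 = 0x9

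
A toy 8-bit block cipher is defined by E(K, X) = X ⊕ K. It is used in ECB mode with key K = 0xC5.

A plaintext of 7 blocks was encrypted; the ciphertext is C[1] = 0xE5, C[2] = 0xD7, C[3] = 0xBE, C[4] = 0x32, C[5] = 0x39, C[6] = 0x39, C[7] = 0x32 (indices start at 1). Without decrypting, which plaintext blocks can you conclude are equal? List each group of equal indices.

ECB encrypts each block independently with the same key, so equal ciphertext blocks imply equal plaintext blocks.
C[4] = C[7] = 0x32, so P[4] = P[7].
C[5] = C[6] = 0x39, so P[5] = P[6].

P[4] = P[7]; P[5] = P[6]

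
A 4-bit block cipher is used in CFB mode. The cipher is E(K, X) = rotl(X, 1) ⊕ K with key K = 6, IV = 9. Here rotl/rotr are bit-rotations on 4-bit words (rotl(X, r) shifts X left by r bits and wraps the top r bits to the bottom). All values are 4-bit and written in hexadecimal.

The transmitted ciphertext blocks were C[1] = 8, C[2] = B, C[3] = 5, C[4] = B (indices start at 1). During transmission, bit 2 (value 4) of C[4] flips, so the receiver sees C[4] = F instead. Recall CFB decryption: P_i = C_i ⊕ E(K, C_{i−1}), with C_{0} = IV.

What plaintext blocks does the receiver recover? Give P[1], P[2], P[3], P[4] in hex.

P[1] = D, P[2] = C, P[3] = 4, P[4] = 3

Only C[4] changed, to F. In CFB, a change in C_i flips the same bit in P_i and garbles P_{i+1}. Decrypting the received ciphertext:
P[1]: E(K, 9) = 5; 8 ⊕ 5 = D.
P[2]: E(K, 8) = 7; B ⊕ 7 = C.
P[3]: E(K, B) = 1; 5 ⊕ 1 = 4.
P[4]: E(K, 5) = C; F ⊕ C = 3.
Blocks that differ from the original plaintext: P[4].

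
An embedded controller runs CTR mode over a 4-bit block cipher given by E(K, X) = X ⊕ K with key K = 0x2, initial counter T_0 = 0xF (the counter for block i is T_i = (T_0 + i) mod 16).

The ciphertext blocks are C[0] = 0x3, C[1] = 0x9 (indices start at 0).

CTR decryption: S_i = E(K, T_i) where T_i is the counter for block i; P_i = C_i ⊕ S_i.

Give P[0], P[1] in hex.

P[0] = 0xE, P[1] = 0xB

P[0]: T = 0xF, S = E(K, T) = 0xD; 0x3 ⊕ 0xD = 0xE.
P[1]: T = 0x0, S = E(K, T) = 0x2; 0x9 ⊕ 0x2 = 0xB.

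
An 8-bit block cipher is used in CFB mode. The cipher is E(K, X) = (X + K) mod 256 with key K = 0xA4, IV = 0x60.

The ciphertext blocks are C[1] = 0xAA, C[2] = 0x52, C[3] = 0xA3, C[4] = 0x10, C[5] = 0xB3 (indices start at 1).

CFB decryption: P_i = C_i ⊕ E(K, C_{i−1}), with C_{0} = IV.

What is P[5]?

P[5] = 0x07

P[5]: E(K, 0x10) = 0xB4; 0xB3 ⊕ 0xB4 = 0x07.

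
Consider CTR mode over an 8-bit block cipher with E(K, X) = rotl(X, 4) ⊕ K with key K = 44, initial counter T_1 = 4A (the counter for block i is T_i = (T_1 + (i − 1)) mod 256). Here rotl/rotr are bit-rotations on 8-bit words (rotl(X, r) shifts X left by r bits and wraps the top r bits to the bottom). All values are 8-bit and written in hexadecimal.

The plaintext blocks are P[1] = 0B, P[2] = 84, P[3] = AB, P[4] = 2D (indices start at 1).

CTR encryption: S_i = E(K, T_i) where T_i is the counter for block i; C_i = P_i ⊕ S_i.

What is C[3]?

C[3] = 2B

C[1]: T = 4A, S = E(K, T) = E0; 0B ⊕ E0 = EB.
C[2]: T = 4B, S = E(K, T) = F0; 84 ⊕ F0 = 74.
C[3]: T = 4C, S = E(K, T) = 80; AB ⊕ 80 = 2B.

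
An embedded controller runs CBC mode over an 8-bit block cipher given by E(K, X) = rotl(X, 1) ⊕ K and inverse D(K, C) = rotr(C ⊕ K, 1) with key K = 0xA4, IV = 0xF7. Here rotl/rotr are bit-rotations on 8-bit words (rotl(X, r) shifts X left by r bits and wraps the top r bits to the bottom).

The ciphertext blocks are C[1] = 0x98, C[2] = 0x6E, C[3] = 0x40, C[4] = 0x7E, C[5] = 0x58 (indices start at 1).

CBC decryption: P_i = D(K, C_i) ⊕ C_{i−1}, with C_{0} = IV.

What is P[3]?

P[3]: D(K, 0x40) = 0x72; 0x72 ⊕ 0x6E = 0x1C.

P[3] = 0x1C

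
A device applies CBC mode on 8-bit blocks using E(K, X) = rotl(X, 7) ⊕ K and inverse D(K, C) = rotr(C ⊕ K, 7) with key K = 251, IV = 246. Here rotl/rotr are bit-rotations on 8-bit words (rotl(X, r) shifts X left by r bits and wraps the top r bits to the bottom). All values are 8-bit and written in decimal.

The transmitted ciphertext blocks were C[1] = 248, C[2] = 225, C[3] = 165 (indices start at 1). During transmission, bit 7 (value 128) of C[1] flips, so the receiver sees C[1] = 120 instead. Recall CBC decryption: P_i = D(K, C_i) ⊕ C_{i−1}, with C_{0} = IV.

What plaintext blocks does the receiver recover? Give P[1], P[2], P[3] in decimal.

Only C[1] changed, to 120. In CBC, a change in C_i garbles P_i and flips the same bit in P_{i+1}. Decrypting the received ciphertext:
P[1]: D(K, 120) = 7; 7 ⊕ 246 = 241.
P[2]: D(K, 225) = 52; 52 ⊕ 120 = 76.
P[3]: D(K, 165) = 188; 188 ⊕ 225 = 93.
Blocks that differ from the original plaintext: P[1], P[2].

P[1] = 241, P[2] = 76, P[3] = 93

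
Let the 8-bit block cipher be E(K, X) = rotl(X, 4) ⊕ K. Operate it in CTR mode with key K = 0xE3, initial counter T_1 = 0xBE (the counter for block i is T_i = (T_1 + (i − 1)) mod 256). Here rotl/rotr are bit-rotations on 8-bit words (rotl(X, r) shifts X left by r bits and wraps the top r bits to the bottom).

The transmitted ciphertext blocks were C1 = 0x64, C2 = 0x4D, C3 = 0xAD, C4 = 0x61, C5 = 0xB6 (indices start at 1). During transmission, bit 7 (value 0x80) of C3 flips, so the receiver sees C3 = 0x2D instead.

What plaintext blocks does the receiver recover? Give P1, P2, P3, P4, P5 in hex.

CTR decryption: S_i = E(K, T_i) where T_i is the counter for block i; P_i = C_i ⊕ S_i.
Only C3 changed, to 0x2D. In CTR, a change in C_i flips the same bit in P_i only; the keystream is unaffected. Decrypting the received ciphertext:
P1: T = 0xBE, S = E(K, T) = 0x08; 0x64 ⊕ 0x08 = 0x6C.
P2: T = 0xBF, S = E(K, T) = 0x18; 0x4D ⊕ 0x18 = 0x55.
P3: T = 0xC0, S = E(K, T) = 0xEF; 0x2D ⊕ 0xEF = 0xC2.
P4: T = 0xC1, S = E(K, T) = 0xFF; 0x61 ⊕ 0xFF = 0x9E.
P5: T = 0xC2, S = E(K, T) = 0xCF; 0xB6 ⊕ 0xCF = 0x79.
Blocks that differ from the original plaintext: P3.

P1 = 0x6C, P2 = 0x55, P3 = 0xC2, P4 = 0x9E, P5 = 0x79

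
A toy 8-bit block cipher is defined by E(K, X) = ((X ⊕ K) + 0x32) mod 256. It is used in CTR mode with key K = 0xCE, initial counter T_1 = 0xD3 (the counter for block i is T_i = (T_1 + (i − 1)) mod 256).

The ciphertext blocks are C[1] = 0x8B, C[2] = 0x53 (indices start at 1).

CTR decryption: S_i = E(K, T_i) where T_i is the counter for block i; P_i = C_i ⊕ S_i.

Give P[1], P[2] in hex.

P[1] = 0xC4, P[2] = 0x1F

P[1]: T = 0xD3, S = E(K, T) = 0x4F; 0x8B ⊕ 0x4F = 0xC4.
P[2]: T = 0xD4, S = E(K, T) = 0x4C; 0x53 ⊕ 0x4C = 0x1F.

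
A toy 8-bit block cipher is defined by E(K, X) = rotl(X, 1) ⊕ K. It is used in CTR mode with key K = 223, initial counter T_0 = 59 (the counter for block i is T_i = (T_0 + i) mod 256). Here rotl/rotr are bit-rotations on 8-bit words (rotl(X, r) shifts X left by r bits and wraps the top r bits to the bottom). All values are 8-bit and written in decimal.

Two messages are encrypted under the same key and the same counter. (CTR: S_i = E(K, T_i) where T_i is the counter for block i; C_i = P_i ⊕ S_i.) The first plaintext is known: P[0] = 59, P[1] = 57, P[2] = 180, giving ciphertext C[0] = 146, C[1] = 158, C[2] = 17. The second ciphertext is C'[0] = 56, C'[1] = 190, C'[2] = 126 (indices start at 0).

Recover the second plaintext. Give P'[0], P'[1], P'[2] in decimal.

P'[0] = 145, P'[1] = 25, P'[2] = 219

In CTR with a reused counter, both messages share the same keystream S_i, so C_i ⊕ C'_i = P_i ⊕ P'_i and thus P'_i = P_i ⊕ C_i ⊕ C'_i.
P'[0]: 59 ⊕ 146 ⊕ 56 = 145.
P'[1]: 57 ⊕ 158 ⊕ 190 = 25.
P'[2]: 180 ⊕ 17 ⊕ 126 = 219.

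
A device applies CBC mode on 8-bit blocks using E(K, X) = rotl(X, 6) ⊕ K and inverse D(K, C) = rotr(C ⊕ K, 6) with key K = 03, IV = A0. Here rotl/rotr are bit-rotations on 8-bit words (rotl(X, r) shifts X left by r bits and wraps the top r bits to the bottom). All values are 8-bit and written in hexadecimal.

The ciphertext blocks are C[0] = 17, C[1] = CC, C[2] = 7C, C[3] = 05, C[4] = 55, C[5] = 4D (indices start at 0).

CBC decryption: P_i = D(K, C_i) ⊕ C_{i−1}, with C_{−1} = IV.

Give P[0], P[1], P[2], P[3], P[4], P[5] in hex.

P[0] = F0, P[1] = 28, P[2] = 31, P[3] = 64, P[4] = 5C, P[5] = 6C

P[0]: D(K, 17) = 50; 50 ⊕ A0 = F0.
P[1]: D(K, CC) = 3F; 3F ⊕ 17 = 28.
P[2]: D(K, 7C) = FD; FD ⊕ CC = 31.
P[3]: D(K, 05) = 18; 18 ⊕ 7C = 64.
P[4]: D(K, 55) = 59; 59 ⊕ 05 = 5C.
P[5]: D(K, 4D) = 39; 39 ⊕ 55 = 6C.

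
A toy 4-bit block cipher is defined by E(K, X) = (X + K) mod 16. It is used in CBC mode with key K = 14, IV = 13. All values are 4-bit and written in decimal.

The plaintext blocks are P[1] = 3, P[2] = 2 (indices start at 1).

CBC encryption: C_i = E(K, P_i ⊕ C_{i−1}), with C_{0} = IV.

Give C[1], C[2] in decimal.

C[1] = 12, C[2] = 12

C[1]: P[1] ⊕ 13 = 14; E(K, 14) = 12.
C[2]: P[2] ⊕ 12 = 14; E(K, 14) = 12.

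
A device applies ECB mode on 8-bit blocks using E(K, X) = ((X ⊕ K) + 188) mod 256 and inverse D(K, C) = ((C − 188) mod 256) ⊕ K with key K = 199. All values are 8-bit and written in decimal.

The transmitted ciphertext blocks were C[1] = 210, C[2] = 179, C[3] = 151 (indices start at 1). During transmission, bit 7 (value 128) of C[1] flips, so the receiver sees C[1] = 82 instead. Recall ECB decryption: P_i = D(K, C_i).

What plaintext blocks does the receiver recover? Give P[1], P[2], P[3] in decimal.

Only C[1] changed, to 82. In ECB, a change in C_i affects only P_i. Decrypting the received ciphertext:
P[1]: D(K, 82) = 81.
P[2]: D(K, 179) = 48.
P[3]: D(K, 151) = 28.
Blocks that differ from the original plaintext: P[1].

P[1] = 81, P[2] = 48, P[3] = 28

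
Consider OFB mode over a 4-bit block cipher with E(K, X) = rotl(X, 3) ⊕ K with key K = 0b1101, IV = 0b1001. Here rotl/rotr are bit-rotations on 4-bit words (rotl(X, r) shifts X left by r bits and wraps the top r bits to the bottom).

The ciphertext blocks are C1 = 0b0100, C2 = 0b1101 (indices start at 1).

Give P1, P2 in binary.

OFB decryption: S_i = E(K, S_{i−1}) with S_{0} = IV; P_i = C_i ⊕ S_i.
P1: S = E(K, 0b1001) = 0b0001; 0b0100 ⊕ 0b0001 = 0b0101.
P2: S = E(K, 0b0001) = 0b0101; 0b1101 ⊕ 0b0101 = 0b1000.

P1 = 0b0101, P2 = 0b1000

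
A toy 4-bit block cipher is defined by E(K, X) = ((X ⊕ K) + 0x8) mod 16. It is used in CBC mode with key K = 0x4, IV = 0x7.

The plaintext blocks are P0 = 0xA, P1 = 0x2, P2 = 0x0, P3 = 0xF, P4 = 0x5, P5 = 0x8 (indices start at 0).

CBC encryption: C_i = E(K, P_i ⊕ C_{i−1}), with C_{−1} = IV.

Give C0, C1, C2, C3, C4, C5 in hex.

C0: P0 ⊕ 0x7 = 0xD; E(K, 0xD) = 0x1.
C1: P1 ⊕ 0x1 = 0x3; E(K, 0x3) = 0xF.
C2: P2 ⊕ 0xF = 0xF; E(K, 0xF) = 0x3.
C3: P3 ⊕ 0x3 = 0xC; E(K, 0xC) = 0x0.
C4: P4 ⊕ 0x0 = 0x5; E(K, 0x5) = 0x9.
C5: P5 ⊕ 0x9 = 0x1; E(K, 0x1) = 0xD.

C0 = 0x1, C1 = 0xF, C2 = 0x3, C3 = 0x0, C4 = 0x9, C5 = 0xD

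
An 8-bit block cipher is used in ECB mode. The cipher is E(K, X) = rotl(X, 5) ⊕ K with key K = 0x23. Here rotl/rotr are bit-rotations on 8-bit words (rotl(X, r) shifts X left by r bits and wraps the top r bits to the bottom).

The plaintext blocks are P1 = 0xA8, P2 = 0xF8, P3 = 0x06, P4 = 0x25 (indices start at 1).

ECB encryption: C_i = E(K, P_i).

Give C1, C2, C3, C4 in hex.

C1 = 0x36, C2 = 0x3C, C3 = 0xE3, C4 = 0x87

C1: E(K, 0xA8) = 0x36.
C2: E(K, 0xF8) = 0x3C.
C3: E(K, 0x06) = 0xE3.
C4: E(K, 0x25) = 0x87.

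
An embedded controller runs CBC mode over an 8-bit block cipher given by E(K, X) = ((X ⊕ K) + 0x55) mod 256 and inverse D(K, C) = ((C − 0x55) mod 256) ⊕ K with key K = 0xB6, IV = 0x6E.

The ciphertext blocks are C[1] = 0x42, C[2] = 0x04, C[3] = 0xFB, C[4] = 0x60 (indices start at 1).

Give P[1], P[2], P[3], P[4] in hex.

P[1] = 0x35, P[2] = 0x5B, P[3] = 0x14, P[4] = 0x46

CBC decryption: P_i = D(K, C_i) ⊕ C_{i−1}, with C_{0} = IV.
P[1]: D(K, 0x42) = 0x5B; 0x5B ⊕ 0x6E = 0x35.
P[2]: D(K, 0x04) = 0x19; 0x19 ⊕ 0x42 = 0x5B.
P[3]: D(K, 0xFB) = 0x10; 0x10 ⊕ 0x04 = 0x14.
P[4]: D(K, 0x60) = 0xBD; 0xBD ⊕ 0xFB = 0x46.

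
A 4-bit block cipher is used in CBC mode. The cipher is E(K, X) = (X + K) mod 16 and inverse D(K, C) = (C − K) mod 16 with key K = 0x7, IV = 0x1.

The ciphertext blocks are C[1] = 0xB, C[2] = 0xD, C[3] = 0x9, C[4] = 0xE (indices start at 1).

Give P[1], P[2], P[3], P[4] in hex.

P[1] = 0x5, P[2] = 0xD, P[3] = 0xF, P[4] = 0xE

CBC decryption: P_i = D(K, C_i) ⊕ C_{i−1}, with C_{0} = IV.
P[1]: D(K, 0xB) = 0x4; 0x4 ⊕ 0x1 = 0x5.
P[2]: D(K, 0xD) = 0x6; 0x6 ⊕ 0xB = 0xD.
P[3]: D(K, 0x9) = 0x2; 0x2 ⊕ 0xD = 0xF.
P[4]: D(K, 0xE) = 0x7; 0x7 ⊕ 0x9 = 0xE.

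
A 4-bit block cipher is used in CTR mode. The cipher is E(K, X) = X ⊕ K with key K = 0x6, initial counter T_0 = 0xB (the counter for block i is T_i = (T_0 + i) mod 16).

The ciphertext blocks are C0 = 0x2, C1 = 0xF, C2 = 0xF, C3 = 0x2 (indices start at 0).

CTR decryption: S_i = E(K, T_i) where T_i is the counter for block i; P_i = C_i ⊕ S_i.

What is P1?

P1 = 0x5

P1: T = 0xC, S = E(K, T) = 0xA; 0xF ⊕ 0xA = 0x5.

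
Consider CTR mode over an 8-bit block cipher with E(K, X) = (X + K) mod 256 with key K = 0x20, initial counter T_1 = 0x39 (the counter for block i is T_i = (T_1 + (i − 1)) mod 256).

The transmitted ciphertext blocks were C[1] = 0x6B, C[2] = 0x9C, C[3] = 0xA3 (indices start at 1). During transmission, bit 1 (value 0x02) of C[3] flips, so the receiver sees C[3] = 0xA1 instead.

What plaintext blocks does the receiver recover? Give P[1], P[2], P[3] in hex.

CTR decryption: S_i = E(K, T_i) where T_i is the counter for block i; P_i = C_i ⊕ S_i.
Only C[3] changed, to 0xA1. In CTR, a change in C_i flips the same bit in P_i only; the keystream is unaffected. Decrypting the received ciphertext:
P[1]: T = 0x39, S = E(K, T) = 0x59; 0x6B ⊕ 0x59 = 0x32.
P[2]: T = 0x3A, S = E(K, T) = 0x5A; 0x9C ⊕ 0x5A = 0xC6.
P[3]: T = 0x3B, S = E(K, T) = 0x5B; 0xA1 ⊕ 0x5B = 0xFA.
Blocks that differ from the original plaintext: P[3].

P[1] = 0x32, P[2] = 0xC6, P[3] = 0xFA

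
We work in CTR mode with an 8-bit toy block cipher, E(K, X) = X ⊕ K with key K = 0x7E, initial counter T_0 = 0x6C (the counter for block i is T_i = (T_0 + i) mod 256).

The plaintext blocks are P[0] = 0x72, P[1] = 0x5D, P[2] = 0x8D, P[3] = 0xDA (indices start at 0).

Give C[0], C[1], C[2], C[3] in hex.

C[0] = 0x60, C[1] = 0x4E, C[2] = 0x9D, C[3] = 0xCB

CTR encryption: S_i = E(K, T_i) where T_i is the counter for block i; C_i = P_i ⊕ S_i.
C[0]: T = 0x6C, S = E(K, T) = 0x12; 0x72 ⊕ 0x12 = 0x60.
C[1]: T = 0x6D, S = E(K, T) = 0x13; 0x5D ⊕ 0x13 = 0x4E.
C[2]: T = 0x6E, S = E(K, T) = 0x10; 0x8D ⊕ 0x10 = 0x9D.
C[3]: T = 0x6F, S = E(K, T) = 0x11; 0xDA ⊕ 0x11 = 0xCB.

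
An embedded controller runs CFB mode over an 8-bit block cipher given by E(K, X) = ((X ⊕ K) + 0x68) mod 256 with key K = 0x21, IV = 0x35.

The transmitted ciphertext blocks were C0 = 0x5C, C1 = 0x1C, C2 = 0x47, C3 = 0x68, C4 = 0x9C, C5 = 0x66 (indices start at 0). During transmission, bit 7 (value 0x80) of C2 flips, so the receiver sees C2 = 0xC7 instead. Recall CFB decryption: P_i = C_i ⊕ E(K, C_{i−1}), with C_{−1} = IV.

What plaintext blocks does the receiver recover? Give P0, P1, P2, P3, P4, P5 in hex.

P0 = 0x20, P1 = 0xF9, P2 = 0x62, P3 = 0x26, P4 = 0x2D, P5 = 0x43

Only C2 changed, to 0xC7. In CFB, a change in C_i flips the same bit in P_i and garbles P_{i+1}. Decrypting the received ciphertext:
P0: E(K, 0x35) = 0x7C; 0x5C ⊕ 0x7C = 0x20.
P1: E(K, 0x5C) = 0xE5; 0x1C ⊕ 0xE5 = 0xF9.
P2: E(K, 0x1C) = 0xA5; 0xC7 ⊕ 0xA5 = 0x62.
P3: E(K, 0xC7) = 0x4E; 0x68 ⊕ 0x4E = 0x26.
P4: E(K, 0x68) = 0xB1; 0x9C ⊕ 0xB1 = 0x2D.
P5: E(K, 0x9C) = 0x25; 0x66 ⊕ 0x25 = 0x43.
Blocks that differ from the original plaintext: P2, P3.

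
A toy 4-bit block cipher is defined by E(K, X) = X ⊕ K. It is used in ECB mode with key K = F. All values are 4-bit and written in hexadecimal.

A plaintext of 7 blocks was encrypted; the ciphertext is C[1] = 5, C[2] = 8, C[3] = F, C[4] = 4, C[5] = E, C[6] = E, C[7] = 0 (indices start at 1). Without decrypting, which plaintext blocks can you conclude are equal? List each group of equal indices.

P[5] = P[6]

ECB encrypts each block independently with the same key, so equal ciphertext blocks imply equal plaintext blocks.
C[5] = C[6] = E, so P[5] = P[6].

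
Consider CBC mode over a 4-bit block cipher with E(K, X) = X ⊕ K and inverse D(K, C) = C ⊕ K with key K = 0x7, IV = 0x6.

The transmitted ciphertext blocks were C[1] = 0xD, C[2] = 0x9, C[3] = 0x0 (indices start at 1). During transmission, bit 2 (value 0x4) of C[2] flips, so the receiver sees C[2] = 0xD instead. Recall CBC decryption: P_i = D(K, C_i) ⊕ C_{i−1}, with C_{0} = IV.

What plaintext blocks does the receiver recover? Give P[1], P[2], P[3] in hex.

P[1] = 0xC, P[2] = 0x7, P[3] = 0xA

Only C[2] changed, to 0xD. In CBC, a change in C_i garbles P_i and flips the same bit in P_{i+1}. Decrypting the received ciphertext:
P[1]: D(K, 0xD) = 0xA; 0xA ⊕ 0x6 = 0xC.
P[2]: D(K, 0xD) = 0xA; 0xA ⊕ 0xD = 0x7.
P[3]: D(K, 0x0) = 0x7; 0x7 ⊕ 0xD = 0xA.
Blocks that differ from the original plaintext: P[2], P[3].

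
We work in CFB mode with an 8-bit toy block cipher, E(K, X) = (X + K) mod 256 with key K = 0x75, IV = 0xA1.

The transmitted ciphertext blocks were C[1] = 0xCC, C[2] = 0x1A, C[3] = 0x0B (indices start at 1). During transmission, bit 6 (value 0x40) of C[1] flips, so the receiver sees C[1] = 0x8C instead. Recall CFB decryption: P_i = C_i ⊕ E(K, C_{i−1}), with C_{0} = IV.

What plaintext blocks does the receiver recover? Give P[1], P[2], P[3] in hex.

P[1] = 0x9A, P[2] = 0x1B, P[3] = 0x84

Only C[1] changed, to 0x8C. In CFB, a change in C_i flips the same bit in P_i and garbles P_{i+1}. Decrypting the received ciphertext:
P[1]: E(K, 0xA1) = 0x16; 0x8C ⊕ 0x16 = 0x9A.
P[2]: E(K, 0x8C) = 0x01; 0x1A ⊕ 0x01 = 0x1B.
P[3]: E(K, 0x1A) = 0x8F; 0x0B ⊕ 0x8F = 0x84.
Blocks that differ from the original plaintext: P[1], P[2].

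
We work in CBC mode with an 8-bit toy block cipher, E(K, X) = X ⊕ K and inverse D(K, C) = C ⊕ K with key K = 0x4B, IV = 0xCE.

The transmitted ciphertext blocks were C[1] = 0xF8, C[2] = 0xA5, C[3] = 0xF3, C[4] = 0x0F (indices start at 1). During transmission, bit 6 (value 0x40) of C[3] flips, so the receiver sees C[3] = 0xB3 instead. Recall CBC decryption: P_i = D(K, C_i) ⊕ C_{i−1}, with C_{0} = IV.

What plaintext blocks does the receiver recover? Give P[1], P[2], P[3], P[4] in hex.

P[1] = 0x7D, P[2] = 0x16, P[3] = 0x5D, P[4] = 0xF7

Only C[3] changed, to 0xB3. In CBC, a change in C_i garbles P_i and flips the same bit in P_{i+1}. Decrypting the received ciphertext:
P[1]: D(K, 0xF8) = 0xB3; 0xB3 ⊕ 0xCE = 0x7D.
P[2]: D(K, 0xA5) = 0xEE; 0xEE ⊕ 0xF8 = 0x16.
P[3]: D(K, 0xB3) = 0xF8; 0xF8 ⊕ 0xA5 = 0x5D.
P[4]: D(K, 0x0F) = 0x44; 0x44 ⊕ 0xB3 = 0xF7.
Blocks that differ from the original plaintext: P[3], P[4].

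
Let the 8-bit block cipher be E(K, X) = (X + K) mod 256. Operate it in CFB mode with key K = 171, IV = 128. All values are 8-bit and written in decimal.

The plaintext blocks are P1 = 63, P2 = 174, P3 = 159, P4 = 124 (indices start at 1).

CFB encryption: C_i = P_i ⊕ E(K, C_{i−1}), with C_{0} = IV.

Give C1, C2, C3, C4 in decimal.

C1 = 20, C2 = 17, C3 = 35, C4 = 178

C1: E(K, 128) = 43; 63 ⊕ 43 = 20.
C2: E(K, 20) = 191; 174 ⊕ 191 = 17.
C3: E(K, 17) = 188; 159 ⊕ 188 = 35.
C4: E(K, 35) = 206; 124 ⊕ 206 = 178.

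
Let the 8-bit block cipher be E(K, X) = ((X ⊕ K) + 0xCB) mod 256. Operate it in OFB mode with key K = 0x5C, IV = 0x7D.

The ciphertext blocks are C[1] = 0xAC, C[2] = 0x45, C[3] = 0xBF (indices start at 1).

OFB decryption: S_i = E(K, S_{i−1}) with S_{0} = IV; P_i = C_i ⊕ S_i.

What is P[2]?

P[1]: S = E(K, 0x7D) = 0xEC; 0xAC ⊕ 0xEC = 0x40.
P[2]: S = E(K, 0xEC) = 0x7B; 0x45 ⊕ 0x7B = 0x3E.

P[2] = 0x3E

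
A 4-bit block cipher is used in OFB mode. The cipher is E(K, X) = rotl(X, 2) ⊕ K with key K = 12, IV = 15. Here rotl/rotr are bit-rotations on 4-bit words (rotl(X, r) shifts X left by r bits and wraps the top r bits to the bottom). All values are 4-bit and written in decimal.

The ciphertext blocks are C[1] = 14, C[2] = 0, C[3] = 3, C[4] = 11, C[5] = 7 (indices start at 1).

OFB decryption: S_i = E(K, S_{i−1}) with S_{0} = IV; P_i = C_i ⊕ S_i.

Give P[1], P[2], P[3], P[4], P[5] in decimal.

P[1] = 13, P[2] = 0, P[3] = 15, P[4] = 4, P[5] = 4

P[1]: S = E(K, 15) = 3; 14 ⊕ 3 = 13.
P[2]: S = E(K, 3) = 0; 0 ⊕ 0 = 0.
P[3]: S = E(K, 0) = 12; 3 ⊕ 12 = 15.
P[4]: S = E(K, 12) = 15; 11 ⊕ 15 = 4.
P[5]: S = E(K, 15) = 3; 7 ⊕ 3 = 4.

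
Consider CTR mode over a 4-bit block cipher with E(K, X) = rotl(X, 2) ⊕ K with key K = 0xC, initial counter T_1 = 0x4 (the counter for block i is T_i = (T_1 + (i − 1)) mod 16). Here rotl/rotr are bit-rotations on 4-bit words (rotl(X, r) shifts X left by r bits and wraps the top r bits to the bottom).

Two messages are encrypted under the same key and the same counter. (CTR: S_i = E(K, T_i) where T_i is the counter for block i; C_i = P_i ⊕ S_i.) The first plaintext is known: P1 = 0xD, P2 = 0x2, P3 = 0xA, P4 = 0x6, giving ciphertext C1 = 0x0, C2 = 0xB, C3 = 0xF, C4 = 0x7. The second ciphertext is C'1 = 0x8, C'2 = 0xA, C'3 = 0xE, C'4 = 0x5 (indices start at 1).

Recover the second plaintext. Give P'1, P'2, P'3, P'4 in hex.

P'1 = 0x5, P'2 = 0x3, P'3 = 0xB, P'4 = 0x4

In CTR with a reused counter, both messages share the same keystream S_i, so C_i ⊕ C'_i = P_i ⊕ P'_i and thus P'_i = P_i ⊕ C_i ⊕ C'_i.
P'1: 0xD ⊕ 0x0 ⊕ 0x8 = 0x5.
P'2: 0x2 ⊕ 0xB ⊕ 0xA = 0x3.
P'3: 0xA ⊕ 0xF ⊕ 0xE = 0xB.
P'4: 0x6 ⊕ 0x7 ⊕ 0x5 = 0x4.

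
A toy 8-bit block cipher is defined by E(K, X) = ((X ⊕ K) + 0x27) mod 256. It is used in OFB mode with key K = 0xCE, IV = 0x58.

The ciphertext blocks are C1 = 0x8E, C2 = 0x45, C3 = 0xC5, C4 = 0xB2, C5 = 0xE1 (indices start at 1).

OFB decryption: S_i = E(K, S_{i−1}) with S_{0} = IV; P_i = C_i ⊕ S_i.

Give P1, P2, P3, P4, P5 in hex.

P1: S = E(K, 0x58) = 0xBD; 0x8E ⊕ 0xBD = 0x33.
P2: S = E(K, 0xBD) = 0x9A; 0x45 ⊕ 0x9A = 0xDF.
P3: S = E(K, 0x9A) = 0x7B; 0xC5 ⊕ 0x7B = 0xBE.
P4: S = E(K, 0x7B) = 0xDC; 0xB2 ⊕ 0xDC = 0x6E.
P5: S = E(K, 0xDC) = 0x39; 0xE1 ⊕ 0x39 = 0xD8.

P1 = 0x33, P2 = 0xDF, P3 = 0xBE, P4 = 0x6E, P5 = 0xD8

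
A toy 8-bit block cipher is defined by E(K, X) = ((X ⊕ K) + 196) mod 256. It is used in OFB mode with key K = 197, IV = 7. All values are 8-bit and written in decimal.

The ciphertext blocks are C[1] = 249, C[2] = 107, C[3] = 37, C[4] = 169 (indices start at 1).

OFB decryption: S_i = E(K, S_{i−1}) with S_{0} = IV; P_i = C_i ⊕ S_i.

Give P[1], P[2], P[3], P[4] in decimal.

P[1] = 127, P[2] = 108, P[3] = 163, P[4] = 174

P[1]: S = E(K, 7) = 134; 249 ⊕ 134 = 127.
P[2]: S = E(K, 134) = 7; 107 ⊕ 7 = 108.
P[3]: S = E(K, 7) = 134; 37 ⊕ 134 = 163.
P[4]: S = E(K, 134) = 7; 169 ⊕ 7 = 174.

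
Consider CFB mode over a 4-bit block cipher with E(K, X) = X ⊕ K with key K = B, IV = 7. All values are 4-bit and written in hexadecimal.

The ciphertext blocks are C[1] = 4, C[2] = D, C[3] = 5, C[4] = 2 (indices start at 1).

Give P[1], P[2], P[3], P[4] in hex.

P[1] = 8, P[2] = 2, P[3] = 3, P[4] = C

CFB decryption: P_i = C_i ⊕ E(K, C_{i−1}), with C_{0} = IV.
P[1]: E(K, 7) = C; 4 ⊕ C = 8.
P[2]: E(K, 4) = F; D ⊕ F = 2.
P[3]: E(K, D) = 6; 5 ⊕ 6 = 3.
P[4]: E(K, 5) = E; 2 ⊕ E = C.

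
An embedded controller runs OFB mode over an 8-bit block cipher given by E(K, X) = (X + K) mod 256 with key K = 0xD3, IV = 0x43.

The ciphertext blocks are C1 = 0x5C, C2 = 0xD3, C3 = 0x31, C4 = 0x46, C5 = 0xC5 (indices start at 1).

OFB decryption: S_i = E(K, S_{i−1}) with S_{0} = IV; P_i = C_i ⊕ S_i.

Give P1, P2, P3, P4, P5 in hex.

P1 = 0x4A, P2 = 0x3A, P3 = 0x8D, P4 = 0xC9, P5 = 0xA7

P1: S = E(K, 0x43) = 0x16; 0x5C ⊕ 0x16 = 0x4A.
P2: S = E(K, 0x16) = 0xE9; 0xD3 ⊕ 0xE9 = 0x3A.
P3: S = E(K, 0xE9) = 0xBC; 0x31 ⊕ 0xBC = 0x8D.
P4: S = E(K, 0xBC) = 0x8F; 0x46 ⊕ 0x8F = 0xC9.
P5: S = E(K, 0x8F) = 0x62; 0xC5 ⊕ 0x62 = 0xA7.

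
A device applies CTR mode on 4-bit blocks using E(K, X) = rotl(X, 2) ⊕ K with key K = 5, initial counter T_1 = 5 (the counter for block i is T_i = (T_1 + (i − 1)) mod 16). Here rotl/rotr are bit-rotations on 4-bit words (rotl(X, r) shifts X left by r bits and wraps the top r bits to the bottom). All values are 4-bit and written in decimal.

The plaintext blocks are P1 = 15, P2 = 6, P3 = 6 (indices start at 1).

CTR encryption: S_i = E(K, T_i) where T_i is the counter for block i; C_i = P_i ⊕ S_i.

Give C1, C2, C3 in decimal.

C1: T = 5, S = E(K, T) = 0; 15 ⊕ 0 = 15.
C2: T = 6, S = E(K, T) = 12; 6 ⊕ 12 = 10.
C3: T = 7, S = E(K, T) = 8; 6 ⊕ 8 = 14.

C1 = 15, C2 = 10, C3 = 14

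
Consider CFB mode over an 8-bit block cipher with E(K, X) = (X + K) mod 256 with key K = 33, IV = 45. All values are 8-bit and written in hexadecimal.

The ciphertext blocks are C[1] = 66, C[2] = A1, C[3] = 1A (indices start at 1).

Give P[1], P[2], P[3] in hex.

CFB decryption: P_i = C_i ⊕ E(K, C_{i−1}), with C_{0} = IV.
P[1]: E(K, 45) = 78; 66 ⊕ 78 = 1E.
P[2]: E(K, 66) = 99; A1 ⊕ 99 = 38.
P[3]: E(K, A1) = D4; 1A ⊕ D4 = CE.

P[1] = 1E, P[2] = 38, P[3] = CE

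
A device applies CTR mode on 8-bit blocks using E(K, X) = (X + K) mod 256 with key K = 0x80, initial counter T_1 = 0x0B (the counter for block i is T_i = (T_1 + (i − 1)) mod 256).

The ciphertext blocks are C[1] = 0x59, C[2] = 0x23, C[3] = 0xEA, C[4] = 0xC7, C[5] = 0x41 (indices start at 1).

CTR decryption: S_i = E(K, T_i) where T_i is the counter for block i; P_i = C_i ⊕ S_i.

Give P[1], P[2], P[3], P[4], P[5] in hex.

P[1] = 0xD2, P[2] = 0xAF, P[3] = 0x67, P[4] = 0x49, P[5] = 0xCE

P[1]: T = 0x0B, S = E(K, T) = 0x8B; 0x59 ⊕ 0x8B = 0xD2.
P[2]: T = 0x0C, S = E(K, T) = 0x8C; 0x23 ⊕ 0x8C = 0xAF.
P[3]: T = 0x0D, S = E(K, T) = 0x8D; 0xEA ⊕ 0x8D = 0x67.
P[4]: T = 0x0E, S = E(K, T) = 0x8E; 0xC7 ⊕ 0x8E = 0x49.
P[5]: T = 0x0F, S = E(K, T) = 0x8F; 0x41 ⊕ 0x8F = 0xCE.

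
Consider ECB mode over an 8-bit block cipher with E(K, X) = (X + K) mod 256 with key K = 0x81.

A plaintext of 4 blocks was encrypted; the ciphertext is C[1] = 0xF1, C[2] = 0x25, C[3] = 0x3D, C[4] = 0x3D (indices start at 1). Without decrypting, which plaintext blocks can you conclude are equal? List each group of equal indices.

P[3] = P[4]

ECB encrypts each block independently with the same key, so equal ciphertext blocks imply equal plaintext blocks.
C[3] = C[4] = 0x3D, so P[3] = P[4].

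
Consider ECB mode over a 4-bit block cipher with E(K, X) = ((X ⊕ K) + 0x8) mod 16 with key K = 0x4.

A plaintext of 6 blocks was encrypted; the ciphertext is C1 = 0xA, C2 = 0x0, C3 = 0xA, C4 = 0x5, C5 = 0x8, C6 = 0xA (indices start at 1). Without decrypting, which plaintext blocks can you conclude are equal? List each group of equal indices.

ECB encrypts each block independently with the same key, so equal ciphertext blocks imply equal plaintext blocks.
C1 = C3 = C6 = 0xA, so P1 = P3 = P6.

P1 = P3 = P6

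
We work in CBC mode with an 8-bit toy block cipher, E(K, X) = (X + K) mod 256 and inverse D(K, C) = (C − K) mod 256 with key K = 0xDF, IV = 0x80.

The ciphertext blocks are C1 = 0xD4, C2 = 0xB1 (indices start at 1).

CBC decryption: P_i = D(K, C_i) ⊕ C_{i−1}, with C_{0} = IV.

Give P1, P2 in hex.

P1 = 0x75, P2 = 0x06

P1: D(K, 0xD4) = 0xF5; 0xF5 ⊕ 0x80 = 0x75.
P2: D(K, 0xB1) = 0xD2; 0xD2 ⊕ 0xD4 = 0x06.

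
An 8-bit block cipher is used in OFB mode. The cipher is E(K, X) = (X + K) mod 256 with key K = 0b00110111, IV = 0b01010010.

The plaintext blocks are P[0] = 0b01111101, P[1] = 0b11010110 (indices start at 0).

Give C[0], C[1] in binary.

OFB encryption: S_i = E(K, S_{i−1}) with S_{−1} = IV; C_i = P_i ⊕ S_i.
C[0]: S = E(K, 0b01010010) = 0b10001001; 0b01111101 ⊕ 0b10001001 = 0b11110100.
C[1]: S = E(K, 0b10001001) = 0b11000000; 0b11010110 ⊕ 0b11000000 = 0b00010110.

C[0] = 0b11110100, C[1] = 0b00010110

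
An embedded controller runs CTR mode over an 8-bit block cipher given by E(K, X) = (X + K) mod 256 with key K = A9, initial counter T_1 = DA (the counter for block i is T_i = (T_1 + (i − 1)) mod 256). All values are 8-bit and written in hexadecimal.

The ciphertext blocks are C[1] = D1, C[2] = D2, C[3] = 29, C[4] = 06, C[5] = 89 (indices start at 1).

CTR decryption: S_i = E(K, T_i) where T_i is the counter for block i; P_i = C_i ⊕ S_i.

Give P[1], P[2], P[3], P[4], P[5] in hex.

P[1]: T = DA, S = E(K, T) = 83; D1 ⊕ 83 = 52.
P[2]: T = DB, S = E(K, T) = 84; D2 ⊕ 84 = 56.
P[3]: T = DC, S = E(K, T) = 85; 29 ⊕ 85 = AC.
P[4]: T = DD, S = E(K, T) = 86; 06 ⊕ 86 = 80.
P[5]: T = DE, S = E(K, T) = 87; 89 ⊕ 87 = 0E.

P[1] = 52, P[2] = 56, P[3] = AC, P[4] = 80, P[5] = 0E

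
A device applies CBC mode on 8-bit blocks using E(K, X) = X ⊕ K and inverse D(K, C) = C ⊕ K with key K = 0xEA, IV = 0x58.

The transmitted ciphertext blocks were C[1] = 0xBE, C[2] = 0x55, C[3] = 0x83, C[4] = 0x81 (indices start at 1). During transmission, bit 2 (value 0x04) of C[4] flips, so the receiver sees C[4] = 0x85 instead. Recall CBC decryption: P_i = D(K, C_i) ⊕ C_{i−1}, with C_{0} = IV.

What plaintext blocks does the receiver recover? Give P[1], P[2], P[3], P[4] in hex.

P[1] = 0x0C, P[2] = 0x01, P[3] = 0x3C, P[4] = 0xEC

Only C[4] changed, to 0x85. In CBC, a change in C_i garbles P_i and flips the same bit in P_{i+1}. Decrypting the received ciphertext:
P[1]: D(K, 0xBE) = 0x54; 0x54 ⊕ 0x58 = 0x0C.
P[2]: D(K, 0x55) = 0xBF; 0xBF ⊕ 0xBE = 0x01.
P[3]: D(K, 0x83) = 0x69; 0x69 ⊕ 0x55 = 0x3C.
P[4]: D(K, 0x85) = 0x6F; 0x6F ⊕ 0x83 = 0xEC.
Blocks that differ from the original plaintext: P[4].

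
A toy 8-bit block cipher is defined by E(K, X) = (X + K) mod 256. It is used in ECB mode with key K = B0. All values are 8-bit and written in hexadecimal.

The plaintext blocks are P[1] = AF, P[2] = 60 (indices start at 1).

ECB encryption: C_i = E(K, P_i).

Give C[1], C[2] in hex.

C[1]: E(K, AF) = 5F.
C[2]: E(K, 60) = 10.

C[1] = 5F, C[2] = 10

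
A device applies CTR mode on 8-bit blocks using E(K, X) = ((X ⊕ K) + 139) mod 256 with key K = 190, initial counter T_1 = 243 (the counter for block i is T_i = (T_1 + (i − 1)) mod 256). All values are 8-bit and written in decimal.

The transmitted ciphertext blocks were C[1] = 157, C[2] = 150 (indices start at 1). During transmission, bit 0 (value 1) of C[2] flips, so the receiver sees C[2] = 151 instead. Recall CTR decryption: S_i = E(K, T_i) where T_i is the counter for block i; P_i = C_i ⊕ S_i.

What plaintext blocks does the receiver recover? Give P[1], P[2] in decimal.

P[1] = 69, P[2] = 66

Only C[2] changed, to 151. In CTR, a change in C_i flips the same bit in P_i only; the keystream is unaffected. Decrypting the received ciphertext:
P[1]: T = 243, S = E(K, T) = 216; 157 ⊕ 216 = 69.
P[2]: T = 244, S = E(K, T) = 213; 151 ⊕ 213 = 66.
Blocks that differ from the original plaintext: P[2].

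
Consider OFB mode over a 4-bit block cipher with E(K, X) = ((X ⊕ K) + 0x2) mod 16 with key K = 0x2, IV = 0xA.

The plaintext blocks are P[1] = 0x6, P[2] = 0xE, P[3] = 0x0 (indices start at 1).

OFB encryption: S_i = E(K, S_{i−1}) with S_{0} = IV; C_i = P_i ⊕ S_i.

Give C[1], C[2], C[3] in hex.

C[1] = 0xC, C[2] = 0x4, C[3] = 0xA

C[1]: S = E(K, 0xA) = 0xA; 0x6 ⊕ 0xA = 0xC.
C[2]: S = E(K, 0xA) = 0xA; 0xE ⊕ 0xA = 0x4.
C[3]: S = E(K, 0xA) = 0xA; 0x0 ⊕ 0xA = 0xA.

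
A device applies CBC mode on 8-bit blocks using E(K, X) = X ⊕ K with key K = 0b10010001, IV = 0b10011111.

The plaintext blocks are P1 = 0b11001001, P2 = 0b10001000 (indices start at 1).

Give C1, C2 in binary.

C1 = 0b11000111, C2 = 0b11011110

CBC encryption: C_i = E(K, P_i ⊕ C_{i−1}), with C_{0} = IV.
C1: P1 ⊕ 0b10011111 = 0b01010110; E(K, 0b01010110) = 0b11000111.
C2: P2 ⊕ 0b11000111 = 0b01001111; E(K, 0b01001111) = 0b11011110.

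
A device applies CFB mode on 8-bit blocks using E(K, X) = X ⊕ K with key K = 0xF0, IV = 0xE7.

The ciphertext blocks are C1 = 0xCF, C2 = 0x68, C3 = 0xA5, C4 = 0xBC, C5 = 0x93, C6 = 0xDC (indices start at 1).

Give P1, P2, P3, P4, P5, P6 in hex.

P1 = 0xD8, P2 = 0x57, P3 = 0x3D, P4 = 0xE9, P5 = 0xDF, P6 = 0xBF

CFB decryption: P_i = C_i ⊕ E(K, C_{i−1}), with C_{0} = IV.
P1: E(K, 0xE7) = 0x17; 0xCF ⊕ 0x17 = 0xD8.
P2: E(K, 0xCF) = 0x3F; 0x68 ⊕ 0x3F = 0x57.
P3: E(K, 0x68) = 0x98; 0xA5 ⊕ 0x98 = 0x3D.
P4: E(K, 0xA5) = 0x55; 0xBC ⊕ 0x55 = 0xE9.
P5: E(K, 0xBC) = 0x4C; 0x93 ⊕ 0x4C = 0xDF.
P6: E(K, 0x93) = 0x63; 0xDC ⊕ 0x63 = 0xBF.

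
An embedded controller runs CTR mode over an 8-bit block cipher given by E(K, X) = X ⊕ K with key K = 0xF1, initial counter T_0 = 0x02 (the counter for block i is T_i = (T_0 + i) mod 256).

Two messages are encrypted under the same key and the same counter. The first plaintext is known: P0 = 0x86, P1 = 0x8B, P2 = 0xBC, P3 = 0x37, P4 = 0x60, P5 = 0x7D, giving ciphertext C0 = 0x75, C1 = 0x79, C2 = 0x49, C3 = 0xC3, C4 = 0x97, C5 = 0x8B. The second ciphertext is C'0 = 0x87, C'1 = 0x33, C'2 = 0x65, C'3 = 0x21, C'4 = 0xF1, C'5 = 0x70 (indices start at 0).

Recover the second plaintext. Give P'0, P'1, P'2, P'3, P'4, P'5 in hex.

In CTR with a reused counter, both messages share the same keystream S_i, so C_i ⊕ C'_i = P_i ⊕ P'_i and thus P'_i = P_i ⊕ C_i ⊕ C'_i.
P'0: 0x86 ⊕ 0x75 ⊕ 0x87 = 0x74.
P'1: 0x8B ⊕ 0x79 ⊕ 0x33 = 0xC1.
P'2: 0xBC ⊕ 0x49 ⊕ 0x65 = 0x90.
P'3: 0x37 ⊕ 0xC3 ⊕ 0x21 = 0xD5.
P'4: 0x60 ⊕ 0x97 ⊕ 0xF1 = 0x06.
P'5: 0x7D ⊕ 0x8B ⊕ 0x70 = 0x86.

P'0 = 0x74, P'1 = 0xC1, P'2 = 0x90, P'3 = 0xD5, P'4 = 0x06, P'5 = 0x86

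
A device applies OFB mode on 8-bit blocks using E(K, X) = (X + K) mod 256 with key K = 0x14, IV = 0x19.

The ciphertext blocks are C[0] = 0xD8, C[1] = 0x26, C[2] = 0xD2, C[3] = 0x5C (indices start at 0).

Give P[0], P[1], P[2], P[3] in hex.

P[0] = 0xF5, P[1] = 0x67, P[2] = 0x87, P[3] = 0x35

OFB decryption: S_i = E(K, S_{i−1}) with S_{−1} = IV; P_i = C_i ⊕ S_i.
P[0]: S = E(K, 0x19) = 0x2D; 0xD8 ⊕ 0x2D = 0xF5.
P[1]: S = E(K, 0x2D) = 0x41; 0x26 ⊕ 0x41 = 0x67.
P[2]: S = E(K, 0x41) = 0x55; 0xD2 ⊕ 0x55 = 0x87.
P[3]: S = E(K, 0x55) = 0x69; 0x5C ⊕ 0x69 = 0x35.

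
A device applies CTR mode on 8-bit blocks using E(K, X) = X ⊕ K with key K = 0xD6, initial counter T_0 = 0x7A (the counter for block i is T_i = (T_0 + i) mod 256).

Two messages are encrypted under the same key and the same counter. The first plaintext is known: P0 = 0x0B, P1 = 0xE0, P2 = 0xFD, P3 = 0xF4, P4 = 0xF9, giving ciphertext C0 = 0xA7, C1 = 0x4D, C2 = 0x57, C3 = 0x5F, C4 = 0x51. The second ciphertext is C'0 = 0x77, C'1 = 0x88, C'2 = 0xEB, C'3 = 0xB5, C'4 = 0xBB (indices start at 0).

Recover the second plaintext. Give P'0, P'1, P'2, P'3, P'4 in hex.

In CTR with a reused counter, both messages share the same keystream S_i, so C_i ⊕ C'_i = P_i ⊕ P'_i and thus P'_i = P_i ⊕ C_i ⊕ C'_i.
P'0: 0x0B ⊕ 0xA7 ⊕ 0x77 = 0xDB.
P'1: 0xE0 ⊕ 0x4D ⊕ 0x88 = 0x25.
P'2: 0xFD ⊕ 0x57 ⊕ 0xEB = 0x41.
P'3: 0xF4 ⊕ 0x5F ⊕ 0xB5 = 0x1E.
P'4: 0xF9 ⊕ 0x51 ⊕ 0xBB = 0x13.

P'0 = 0xDB, P'1 = 0x25, P'2 = 0x41, P'3 = 0x1E, P'4 = 0x13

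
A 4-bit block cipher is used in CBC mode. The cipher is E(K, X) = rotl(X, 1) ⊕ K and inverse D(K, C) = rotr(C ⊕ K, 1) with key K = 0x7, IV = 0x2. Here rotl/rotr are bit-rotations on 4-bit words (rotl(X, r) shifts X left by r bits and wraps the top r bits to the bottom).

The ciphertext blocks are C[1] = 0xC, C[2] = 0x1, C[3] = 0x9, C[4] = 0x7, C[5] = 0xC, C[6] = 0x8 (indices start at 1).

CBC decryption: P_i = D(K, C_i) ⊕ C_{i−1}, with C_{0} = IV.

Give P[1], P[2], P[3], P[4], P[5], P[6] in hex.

P[1] = 0xF, P[2] = 0xF, P[3] = 0x6, P[4] = 0x9, P[5] = 0xA, P[6] = 0x3

P[1]: D(K, 0xC) = 0xD; 0xD ⊕ 0x2 = 0xF.
P[2]: D(K, 0x1) = 0x3; 0x3 ⊕ 0xC = 0xF.
P[3]: D(K, 0x9) = 0x7; 0x7 ⊕ 0x1 = 0x6.
P[4]: D(K, 0x7) = 0x0; 0x0 ⊕ 0x9 = 0x9.
P[5]: D(K, 0xC) = 0xD; 0xD ⊕ 0x7 = 0xA.
P[6]: D(K, 0x8) = 0xF; 0xF ⊕ 0xC = 0x3.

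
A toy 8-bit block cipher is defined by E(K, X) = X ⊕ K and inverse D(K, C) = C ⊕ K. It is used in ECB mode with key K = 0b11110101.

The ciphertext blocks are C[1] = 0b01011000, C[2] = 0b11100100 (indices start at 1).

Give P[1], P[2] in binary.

P[1] = 0b10101101, P[2] = 0b00010001

ECB decryption: P_i = D(K, C_i).
P[1]: D(K, 0b01011000) = 0b10101101.
P[2]: D(K, 0b11100100) = 0b00010001.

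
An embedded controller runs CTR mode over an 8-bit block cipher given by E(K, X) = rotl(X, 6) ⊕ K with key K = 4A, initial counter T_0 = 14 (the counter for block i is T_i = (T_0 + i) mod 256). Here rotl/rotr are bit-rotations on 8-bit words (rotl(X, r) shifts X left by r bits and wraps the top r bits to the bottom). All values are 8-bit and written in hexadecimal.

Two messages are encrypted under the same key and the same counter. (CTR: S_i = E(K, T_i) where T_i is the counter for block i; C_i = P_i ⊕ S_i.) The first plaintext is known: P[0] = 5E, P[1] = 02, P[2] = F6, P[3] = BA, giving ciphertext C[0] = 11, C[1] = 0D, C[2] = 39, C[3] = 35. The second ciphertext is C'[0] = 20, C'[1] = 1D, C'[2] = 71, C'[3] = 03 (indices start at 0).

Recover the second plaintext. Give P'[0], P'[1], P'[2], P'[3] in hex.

In CTR with a reused counter, both messages share the same keystream S_i, so C_i ⊕ C'_i = P_i ⊕ P'_i and thus P'_i = P_i ⊕ C_i ⊕ C'_i.
P'[0]: 5E ⊕ 11 ⊕ 20 = 6F.
P'[1]: 02 ⊕ 0D ⊕ 1D = 12.
P'[2]: F6 ⊕ 39 ⊕ 71 = BE.
P'[3]: BA ⊕ 35 ⊕ 03 = 8C.

P'[0] = 6F, P'[1] = 12, P'[2] = BE, P'[3] = 8C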